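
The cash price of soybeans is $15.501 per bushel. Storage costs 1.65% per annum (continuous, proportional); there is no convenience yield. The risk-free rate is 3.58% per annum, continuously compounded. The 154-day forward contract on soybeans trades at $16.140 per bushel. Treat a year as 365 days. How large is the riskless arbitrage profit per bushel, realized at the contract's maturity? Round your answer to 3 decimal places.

Fair forward: F* = S·e^(carry·T), with carry = (r + u) = 0.0358 + 0.0165 = 0.0523
F* = 15.501 · e^(0.0523 × 154/365) = 15.501 · e^0.022066 = 15.501 × 1.022311 = $15.8468
Market $16.140 > fair $15.8468: forward overpriced → cash-and-carry (buy spot, short the forward).
At maturity, profit = |F_mkt − F*| = |16.140 − 15.8468| = $0.293 per bushel

$0.293 per bushel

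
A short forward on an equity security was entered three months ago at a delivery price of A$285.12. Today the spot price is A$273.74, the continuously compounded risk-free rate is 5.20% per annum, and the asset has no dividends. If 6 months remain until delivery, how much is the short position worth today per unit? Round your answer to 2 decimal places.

A$4.06

Current fair forward for the remaining 6 months: F = S·e^(r·T), r = 0.0520
F = 273.74 · e^(0.0520 × 6/12) = 273.74 × 1.026341 = 280.9506
Value of long forward = (F − K)·e^(−rT) = (280.9506 − 285.12) · e^(−0.0520·6/12)
= -4.1694 × 0.974335 = -4.06
Short position value = −(long value) = A$4.06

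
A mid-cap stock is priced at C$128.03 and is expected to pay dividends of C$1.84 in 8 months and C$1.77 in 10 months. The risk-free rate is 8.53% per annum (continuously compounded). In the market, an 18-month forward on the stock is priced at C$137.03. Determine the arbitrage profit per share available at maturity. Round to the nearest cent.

C$4.63 per share

PV(dividends) I = 1.84·e^(−0.0853·8/12) + 1.77·e^(−0.0853·10/12) = 3.3868
Fair forward F* = (S − I)·e^(rT) = (128.03 − 3.3868)·e^0.127950 = 124.6432 × 1.136496 = 141.6565
Market C$137.03 < fair 141.6565: forward underpriced → reverse cash-and-carry (short the stock, invest proceeds at r, pay the dividends, go long the forward).
Profit at T = |F_mkt − F*| = |137.03 − 141.6565| = C$4.63 per share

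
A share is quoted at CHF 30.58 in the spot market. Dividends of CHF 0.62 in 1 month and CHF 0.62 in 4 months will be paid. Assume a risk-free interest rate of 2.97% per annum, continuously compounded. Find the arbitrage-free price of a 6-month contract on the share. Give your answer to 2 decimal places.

PV(dividends) I = 0.62·e^(−0.0297·1/12) + 0.62·e^(−0.0297·4/12)
I = 0.6185 + 0.6139 = 1.2324
F = (S − I)·e^(rT) = (30.58 − 1.2324) · e^(0.0297·6/12)
= 29.3476 · e^0.014850 = 29.3476 × 1.014961 = CHF 29.79

CHF 29.79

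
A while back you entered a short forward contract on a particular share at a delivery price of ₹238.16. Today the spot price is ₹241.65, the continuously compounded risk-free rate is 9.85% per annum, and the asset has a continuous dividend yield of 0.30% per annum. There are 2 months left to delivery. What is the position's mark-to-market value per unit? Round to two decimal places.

-₹7.25

Current fair forward for the remaining 2 months: F = S·e^((r − q)·T), (r − q) = 0.0985 − 0.0030 = 0.0955
F = 241.65 · e^(0.0955 × 2/12) = 241.65 × 1.016044 = 245.5270
Value of long forward = (F − K)·e^(−rT) = (245.5270 − 238.16) · e^(−0.0985·2/12)
= 7.3670 × 0.983717 = 7.25
Short position value = −(long value) = -₹7.25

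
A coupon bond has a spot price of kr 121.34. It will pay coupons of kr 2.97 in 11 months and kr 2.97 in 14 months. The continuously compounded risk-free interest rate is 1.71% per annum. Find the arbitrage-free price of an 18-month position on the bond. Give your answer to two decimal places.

kr 118.51

PV(coupons) I = 2.97·e^(−0.0171·11/12) + 2.97·e^(−0.0171·14/12)
I = 2.9238 + 2.9113 = 5.8351
F = (S − I)·e^(rT) = (121.34 − 5.8351) · e^(0.0171·18/12)
= 115.5049 · e^0.025650 = 115.5049 × 1.025982 = kr 118.51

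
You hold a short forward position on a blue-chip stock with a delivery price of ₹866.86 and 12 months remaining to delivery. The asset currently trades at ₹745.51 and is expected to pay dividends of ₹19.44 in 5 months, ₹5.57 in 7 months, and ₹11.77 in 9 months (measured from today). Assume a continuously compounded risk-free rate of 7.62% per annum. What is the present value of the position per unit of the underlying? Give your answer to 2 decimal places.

₹93.03

PV(remaining dividends) I = 19.44·e^(−0.0762·5/12) + 5.57·e^(−0.0762·7/12) + 11.77·e^(−0.0762·9/12) = 35.2765
Current forward F = (S − I)·e^(rT) = (745.51 − 35.2765)·e^(0.0762·12/12) = 710.2335 × 1.079178 = 766.4684
Value (long) = (F − K)·e^(−rT) = (766.4684 − 866.86) × 0.926631 = -93.0260
Short position value = −(long value) = ₹93.03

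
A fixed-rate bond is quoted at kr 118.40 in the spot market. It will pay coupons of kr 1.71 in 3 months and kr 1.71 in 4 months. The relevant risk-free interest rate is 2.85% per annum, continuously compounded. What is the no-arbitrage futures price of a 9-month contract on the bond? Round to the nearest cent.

PV(coupons) I = 1.71·e^(−0.0285·3/12) + 1.71·e^(−0.0285·4/12)
I = 1.6979 + 1.6938 = 3.3917
F = (S − I)·e^(rT) = (118.40 − 3.3917) · e^(0.0285·9/12)
= 115.0083 · e^0.021375 = 115.0083 × 1.021605 = kr 117.49

kr 117.49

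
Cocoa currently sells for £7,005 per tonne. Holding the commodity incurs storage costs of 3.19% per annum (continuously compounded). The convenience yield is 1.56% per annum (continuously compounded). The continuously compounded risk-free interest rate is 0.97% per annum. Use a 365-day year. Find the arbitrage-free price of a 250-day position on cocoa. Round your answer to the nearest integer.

Net carry = r + u − y = 0.0097 + 0.0319 − 0.0156 = 0.0260
F = S·e^((r+u−y)T) = 7005 · e^(0.0260 × 250/365) = 7005 · e^0.017808
= 7005 × 1.017968 = £7,131 per tonne

£7,131 per tonne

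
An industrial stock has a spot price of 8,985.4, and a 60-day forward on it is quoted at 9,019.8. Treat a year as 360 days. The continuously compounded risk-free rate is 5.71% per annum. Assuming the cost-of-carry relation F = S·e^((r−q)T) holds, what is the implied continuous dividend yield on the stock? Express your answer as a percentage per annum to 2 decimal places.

3.42%

From F = S·e^((r−q)T): (r − q) = ln(F/S)/T
ln(9019.8/8985.4) = ln(1.003828) = 0.003821
(r − q) = 0.003821 / (60/360) = 0.022926
q = r − ln(F/S)/T = 0.0571 − 0.022926 = 0.034174
q = 3.42%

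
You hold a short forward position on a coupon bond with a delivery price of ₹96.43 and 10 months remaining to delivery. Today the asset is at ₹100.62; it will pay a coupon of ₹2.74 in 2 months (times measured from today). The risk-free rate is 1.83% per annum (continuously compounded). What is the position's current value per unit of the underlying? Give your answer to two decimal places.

-₹2.92

PV(remaining coupons) I = 2.74·e^(−0.0183·2/12) = 2.7317
Current forward F = (S − I)·e^(rT) = (100.62 − 2.7317)·e^(0.0183·10/12) = 97.8883 × 1.015367 = 99.3925
Value (long) = (F − K)·e^(−rT) = (99.3925 − 96.43) × 0.984866 = 2.9177
Short position value = −(long value) = -₹2.92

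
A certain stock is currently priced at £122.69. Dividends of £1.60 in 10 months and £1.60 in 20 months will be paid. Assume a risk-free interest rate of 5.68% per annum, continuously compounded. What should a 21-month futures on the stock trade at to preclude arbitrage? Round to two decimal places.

£132.22

PV(dividends) I = 1.60·e^(−0.0568·10/12) + 1.60·e^(−0.0568·20/12)
I = 1.5260 + 1.4555 = 2.9815
F = (S − I)·e^(rT) = (122.69 − 2.9815) · e^(0.0568·21/12)
= 119.7085 · e^0.099400 = 119.7085 × 1.104508 = £132.22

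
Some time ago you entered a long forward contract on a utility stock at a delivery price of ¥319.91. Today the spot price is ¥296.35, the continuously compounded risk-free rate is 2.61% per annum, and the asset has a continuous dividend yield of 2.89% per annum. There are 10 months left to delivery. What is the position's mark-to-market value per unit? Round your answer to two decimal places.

-¥23.73

Current fair forward for the remaining 10 months: F = S·e^((r − q)·T), (r − q) = 0.0261 − 0.0289 = -0.0028
F = 296.35 · e^(-0.0028 × 10/12) = 296.35 × 0.997669 = 295.6592
Value of long forward = (F − K)·e^(−rT) = (295.6592 − 319.91) · e^(−0.0261·10/12)
= -24.2508 × 0.978485 = -23.73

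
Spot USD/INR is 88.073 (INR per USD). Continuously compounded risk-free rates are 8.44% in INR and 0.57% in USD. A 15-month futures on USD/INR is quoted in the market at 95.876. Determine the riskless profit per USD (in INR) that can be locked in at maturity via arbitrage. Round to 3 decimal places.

1.302 per USD (in INR)

Fair futures: F* = S·e^(carry·T), with carry = (r_INR − r_USD) = 0.0844 − 0.0057 = 0.0787
F* = 88.073 · e^(0.0787 × 15/12) = 88.073 · e^0.098375 = 88.073 × 1.103376 = 97.1776
Market 95.876 < fair 97.1776: forward underpriced → reverse cash-and-carry (short spot, go long the forward).
At maturity, profit = |F_mkt − F*| = |95.876 − 97.1776| = 1.302 per USD (in INR)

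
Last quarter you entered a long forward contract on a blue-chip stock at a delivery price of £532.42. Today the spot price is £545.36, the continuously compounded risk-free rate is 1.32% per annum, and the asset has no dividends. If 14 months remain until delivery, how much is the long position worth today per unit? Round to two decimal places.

£21.08

Current fair forward for the remaining 14 months: F = S·e^(r·T), r = 0.0132
F = 545.36 · e^(0.0132 × 14/12) = 545.36 × 1.015519 = 553.8234
Value of long forward = (F − K)·e^(−rT) = (553.8234 − 532.42) · e^(−0.0132·14/12)
= 21.4034 × 0.984718 = 21.08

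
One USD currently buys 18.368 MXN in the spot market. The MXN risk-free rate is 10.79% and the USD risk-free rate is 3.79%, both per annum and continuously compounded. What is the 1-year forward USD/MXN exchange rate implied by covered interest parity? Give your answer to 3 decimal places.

19.700

F = S·e^((r_MXN − r_USD)T) = 18.368 · e^((0.1079 − 0.0379) × 12/12)
= 18.368 · e^0.070000 = 18.368 × 1.072508
F = 19.700 MXN per USD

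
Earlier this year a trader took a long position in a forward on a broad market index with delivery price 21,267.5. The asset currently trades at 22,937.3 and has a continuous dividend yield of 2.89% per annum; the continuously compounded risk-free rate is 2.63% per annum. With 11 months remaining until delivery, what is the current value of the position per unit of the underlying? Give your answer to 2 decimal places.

1576.72

Current fair forward for the remaining 11 months: F = S·e^((r − q)·T), (r − q) = 0.0263 − 0.0289 = -0.0026
F = 22937.3 · e^(-0.0026 × 11/12) = 22937.3 × 0.99761950 = 22882.6978
Value of long forward = (F − K)·e^(−rT) = (22882.6978 − 21267.5) · e^(−0.0263·11/12)
= 1615.1978 × 0.97617995 = 1576.72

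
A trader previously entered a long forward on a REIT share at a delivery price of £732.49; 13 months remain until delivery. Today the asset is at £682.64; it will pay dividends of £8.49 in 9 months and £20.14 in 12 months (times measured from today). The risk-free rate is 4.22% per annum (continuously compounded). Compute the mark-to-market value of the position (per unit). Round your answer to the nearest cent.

PV(remaining dividends) I = 8.49·e^(−0.0422·9/12) + 20.14·e^(−0.0422·12/12) = 27.5333
Current forward F = (S − I)·e^(rT) = (682.64 − 27.5333)·e^(0.0422·13/12) = 655.1067 × 1.046778 = 685.7513
Value (long) = (F − K)·e^(−rT) = (685.7513 − 732.49) × 0.955313 = -44.6501
Value = -£44.65

-£44.65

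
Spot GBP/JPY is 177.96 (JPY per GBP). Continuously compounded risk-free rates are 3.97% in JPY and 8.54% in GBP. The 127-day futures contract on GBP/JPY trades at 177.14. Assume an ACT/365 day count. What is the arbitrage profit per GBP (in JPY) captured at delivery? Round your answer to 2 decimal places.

Fair futures: F* = S·e^(carry·T), with carry = (r_JPY − r_GBP) = 0.0397 − 0.0854 = -0.0457
F* = 177.96 · e^(-0.0457 × 127/365) = 177.96 · e^-0.015901 = 177.96 × 0.984225 = 175.1527
Market 177.14 > fair 175.1527: forward overpriced → cash-and-carry (buy spot, short the forward).
At maturity, profit = |F_mkt − F*| = |177.14 − 175.1527| = 1.99 per GBP (in JPY)

1.99 per GBP (in JPY)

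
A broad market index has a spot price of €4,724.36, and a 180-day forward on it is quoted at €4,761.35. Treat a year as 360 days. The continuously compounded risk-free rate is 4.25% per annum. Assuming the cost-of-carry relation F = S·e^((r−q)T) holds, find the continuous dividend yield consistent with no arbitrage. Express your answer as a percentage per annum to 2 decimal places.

2.69%

From F = S·e^((r−q)T): (r − q) = ln(F/S)/T
ln(4761.35/4724.36) = ln(1.007830) = 0.007800
(r − q) = 0.007800 / (180/360) = 0.015600
q = r − ln(F/S)/T = 0.0425 − 0.015600 = 0.026900
q = 2.69%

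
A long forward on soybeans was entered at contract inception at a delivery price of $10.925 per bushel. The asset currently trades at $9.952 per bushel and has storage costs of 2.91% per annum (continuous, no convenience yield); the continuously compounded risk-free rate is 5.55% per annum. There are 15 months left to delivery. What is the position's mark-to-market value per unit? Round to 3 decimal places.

Current fair forward for the remaining 15 months: F = S·e^((r + u)·T), (r + u) = 0.0555 + 0.0291 = 0.0846
F = 9.952 · e^(0.0846 × 15/12) = 9.952 × 1.111544 = 11.0621
Value of long forward = (F − K)·e^(−rT) = (11.0621 − 10.925) · e^(−0.0555·15/12)
= 0.1371 × 0.932977 = 0.128

$0.128 per bushel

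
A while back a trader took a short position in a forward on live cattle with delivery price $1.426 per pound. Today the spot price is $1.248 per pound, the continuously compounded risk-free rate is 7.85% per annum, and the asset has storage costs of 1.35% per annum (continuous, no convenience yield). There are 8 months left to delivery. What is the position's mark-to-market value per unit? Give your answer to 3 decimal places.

$0.094 per pound

Current fair forward for the remaining 8 months: F = S·e^((r + u)·T), (r + u) = 0.0785 + 0.0135 = 0.0920
F = 1.248 · e^(0.0920 × 8/12) = 1.248 × 1.063253 = 1.3269
Value of long forward = (F − K)·e^(−rT) = (1.3269 − 1.426) · e^(−0.0785·8/12)
= -0.0991 × 0.949012 = -0.094
Short position value = −(long value) = $0.094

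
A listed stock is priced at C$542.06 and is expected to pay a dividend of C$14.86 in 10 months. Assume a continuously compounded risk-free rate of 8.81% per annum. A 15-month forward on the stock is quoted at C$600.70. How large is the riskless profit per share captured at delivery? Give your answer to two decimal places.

C$10.95 per share

PV(dividends) I = 14.86·e^(−0.0881·10/12) = 13.8081
Fair forward F* = (S − I)·e^(rT) = (542.06 − 13.8081)·e^0.110125 = 528.2519 × 1.116418 = 589.7499
Market C$600.70 > fair 589.7499: forward overpriced → cash-and-carry (borrow at r, buy the stock and collect the dividends, short the forward).
Profit at T = |F_mkt − F*| = |600.70 − 589.7499| = C$10.95 per share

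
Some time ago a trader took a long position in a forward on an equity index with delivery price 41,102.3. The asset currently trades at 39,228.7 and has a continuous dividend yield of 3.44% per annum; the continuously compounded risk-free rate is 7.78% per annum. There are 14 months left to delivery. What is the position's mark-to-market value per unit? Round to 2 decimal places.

149.61

Current fair forward for the remaining 14 months: F = S·e^((r − q)·T), (r − q) = 0.0778 − 0.0344 = 0.0434
F = 39228.7 · e^(0.0434 × 14/12) = 39228.7 × 1.05193711 = 41266.1253
Value of long forward = (F − K)·e^(−rT) = (41266.1253 − 41102.3) · e^(−0.0778·14/12)
= 163.8253 × 0.91323077 = 149.61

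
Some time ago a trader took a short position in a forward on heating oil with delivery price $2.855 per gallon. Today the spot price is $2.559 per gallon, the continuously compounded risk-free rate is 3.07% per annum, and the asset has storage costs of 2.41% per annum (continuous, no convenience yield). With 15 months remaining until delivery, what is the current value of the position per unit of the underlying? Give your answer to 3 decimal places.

$0.110 per gallon

Current fair forward for the remaining 15 months: F = S·e^((r + u)·T), (r + u) = 0.0307 + 0.0241 = 0.0548
F = 2.559 · e^(0.0548 × 15/12) = 2.559 × 1.070901 = 2.7404
Value of long forward = (F − K)·e^(−rT) = (2.7404 − 2.855) · e^(−0.0307·15/12)
= -0.1146 × 0.962352 = -0.110
Short position value = −(long value) = $0.110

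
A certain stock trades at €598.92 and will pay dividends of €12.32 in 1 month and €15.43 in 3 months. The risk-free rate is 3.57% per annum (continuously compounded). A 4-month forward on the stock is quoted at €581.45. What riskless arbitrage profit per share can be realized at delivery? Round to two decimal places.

€3.27 per share

PV(dividends) I = 12.32·e^(−0.0357·1/12) + 15.43·e^(−0.0357·3/12) = 27.5763
Fair forward F* = (S − I)·e^(rT) = (598.92 − 27.5763)·e^0.011900 = 571.3437 × 1.011971 = 578.1833
Market €581.45 > fair 578.1833: forward overpriced → cash-and-carry (borrow at r, buy the stock and collect the dividends, short the forward).
Profit at T = |F_mkt − F*| = |581.45 − 578.1833| = €3.27 per share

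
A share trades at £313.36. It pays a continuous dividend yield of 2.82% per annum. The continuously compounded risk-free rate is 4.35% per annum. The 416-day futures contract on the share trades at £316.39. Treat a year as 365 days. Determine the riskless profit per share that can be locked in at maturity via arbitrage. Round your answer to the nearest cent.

£2.48 per share

Fair futures: F* = S·e^(carry·T), with carry = (r − q) = 0.0435 − 0.0282 = 0.0153
F* = 313.36 · e^(0.0153 × 416/365) = 313.36 · e^0.017438 = 313.36 × 1.017591 = £318.8723
Market £316.39 < fair £318.8723: forward underpriced → reverse cash-and-carry (short spot, go long the forward).
At maturity, profit = |F_mkt − F*| = |316.39 − 318.8723| = £2.48 per share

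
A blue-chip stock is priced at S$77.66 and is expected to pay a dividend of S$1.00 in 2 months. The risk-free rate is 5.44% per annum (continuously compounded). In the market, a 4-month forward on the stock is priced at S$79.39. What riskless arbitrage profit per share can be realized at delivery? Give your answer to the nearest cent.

S$1.32 per share

PV(dividends) I = 1.00·e^(−0.0544·2/12) = 0.9910
Fair forward F* = (S − I)·e^(rT) = (77.66 − 0.9910)·e^0.018133 = 76.6690 × 1.018298 = 78.0719
Market S$79.39 > fair 78.0719: forward overpriced → cash-and-carry (borrow at r, buy the stock and collect the dividends, short the forward).
Profit at T = |F_mkt − F*| = |79.39 − 78.0719| = S$1.32 per share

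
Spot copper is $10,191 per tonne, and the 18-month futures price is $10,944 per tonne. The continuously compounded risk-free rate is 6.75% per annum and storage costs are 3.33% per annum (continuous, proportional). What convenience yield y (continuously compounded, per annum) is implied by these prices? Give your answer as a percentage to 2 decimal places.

F = S·e^((r+u−y)T) ⇒ (r+u−y) = ln(F/S)/T
ln(10944/10191) = 0.071286; /T ⇒ 0.047524
y = r + u − ln(F/S)/T = 0.0675 + 0.0333 − 0.047524 = 0.053276
y = 5.33%

5.33%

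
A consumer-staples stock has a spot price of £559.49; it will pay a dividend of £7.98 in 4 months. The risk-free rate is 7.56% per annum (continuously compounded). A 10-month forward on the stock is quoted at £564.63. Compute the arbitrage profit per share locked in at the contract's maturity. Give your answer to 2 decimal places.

£22.95 per share

PV(dividends) I = 7.98·e^(−0.0756·4/12) = 7.7814
Fair forward F* = (S − I)·e^(rT) = (559.49 − 7.7814)·e^0.063000 = 551.7086 × 1.065027 = 587.5846
Market £564.63 < fair 587.5846: forward underpriced → reverse cash-and-carry (short the stock, invest proceeds at r, pay the dividends, go long the forward).
Profit at T = |F_mkt − F*| = |564.63 − 587.5846| = £22.95 per share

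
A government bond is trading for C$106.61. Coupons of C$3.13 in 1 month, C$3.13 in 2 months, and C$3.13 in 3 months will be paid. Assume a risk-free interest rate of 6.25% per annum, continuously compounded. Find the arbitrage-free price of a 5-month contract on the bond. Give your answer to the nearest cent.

C$99.88

PV(coupons) I = 3.13·e^(−0.0625·1/12) + 3.13·e^(−0.0625·2/12) + 3.13·e^(−0.0625·3/12)
I = 3.1137 + 3.0976 + 3.0815 = 9.2928
F = (S − I)·e^(rT) = (106.61 − 9.2928) · e^(0.0625·5/12)
= 97.3172 · e^0.026042 = 97.3172 × 1.026384 = C$99.88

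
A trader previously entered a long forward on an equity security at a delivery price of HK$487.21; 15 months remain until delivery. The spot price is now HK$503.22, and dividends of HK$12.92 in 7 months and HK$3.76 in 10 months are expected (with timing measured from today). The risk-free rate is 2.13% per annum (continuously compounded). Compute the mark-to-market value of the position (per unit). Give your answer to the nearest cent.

PV(remaining dividends) I = 12.92·e^(−0.0213·7/12) + 3.76·e^(−0.0213·10/12) = 16.4543
Current forward F = (S − I)·e^(rT) = (503.22 − 16.4543)·e^(0.0213·15/12) = 486.7657 × 1.026983 = 499.9001
Value (long) = (F − K)·e^(−rT) = (499.9001 − 487.21) × 0.973726 = 12.3567
Value = HK$12.36

HK$12.36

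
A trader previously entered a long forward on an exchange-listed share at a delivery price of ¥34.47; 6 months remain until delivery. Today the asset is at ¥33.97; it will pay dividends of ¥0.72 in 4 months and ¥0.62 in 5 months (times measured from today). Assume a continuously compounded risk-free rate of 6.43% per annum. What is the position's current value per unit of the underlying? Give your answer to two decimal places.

-¥0.72

PV(remaining dividends) I = 0.72·e^(−0.0643·4/12) + 0.62·e^(−0.0643·5/12) = 1.3083
Current forward F = (S − I)·e^(rT) = (33.97 − 1.3083)·e^(0.0643·6/12) = 32.6617 × 1.032672 = 33.7288
Value (long) = (F − K)·e^(−rT) = (33.7288 − 34.47) × 0.968361 = -0.7177
Value = -¥0.72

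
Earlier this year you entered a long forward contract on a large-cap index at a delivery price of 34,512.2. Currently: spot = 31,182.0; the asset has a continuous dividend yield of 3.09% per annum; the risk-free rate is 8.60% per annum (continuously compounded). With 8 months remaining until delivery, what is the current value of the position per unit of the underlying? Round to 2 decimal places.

-2042.93

Current fair forward for the remaining 8 months: F = S·e^((r − q)·T), (r − q) = 0.0860 − 0.0309 = 0.0551
F = 31182.0 · e^(0.0551 × 8/12) = 31182.0 × 1.03741634 = 32348.7163
Value of long forward = (F − K)·e^(−rT) = (32348.7163 − 34512.2) · e^(−0.0860·8/12)
= -2163.4837 × 0.94427926 = -2042.93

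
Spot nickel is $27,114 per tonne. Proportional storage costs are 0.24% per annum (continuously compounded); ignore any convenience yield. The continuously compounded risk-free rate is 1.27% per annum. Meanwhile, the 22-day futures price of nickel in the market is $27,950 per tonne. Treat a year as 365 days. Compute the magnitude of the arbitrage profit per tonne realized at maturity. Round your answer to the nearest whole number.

Fair futures: F* = S·e^(carry·T), with carry = (r + u) = 0.0127 + 0.0024 = 0.0151
F* = 27114 · e^(0.0151 × 22/365) = 27114 · e^0.000910 = 27114 × 1.000910 = $27138.6737
Market $27950 > fair $27138.6737: forward overpriced → cash-and-carry (buy spot, short the forward).
At maturity, profit = |F_mkt − F*| = |27950 − 27138.6737| = $811 per tonne

$811 per tonne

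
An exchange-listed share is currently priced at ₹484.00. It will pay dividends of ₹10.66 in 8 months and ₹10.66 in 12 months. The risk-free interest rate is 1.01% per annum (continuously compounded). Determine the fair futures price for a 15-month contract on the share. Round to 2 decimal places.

PV(dividends) I = 10.66·e^(−0.0101·8/12) + 10.66·e^(−0.0101·12/12)
I = 10.5885 + 10.5529 = 21.1414
F = (S − I)·e^(rT) = (484.00 − 21.1414) · e^(0.0101·15/12)
= 462.8586 · e^0.012625 = 462.8586 × 1.012705 = ₹468.74

₹468.74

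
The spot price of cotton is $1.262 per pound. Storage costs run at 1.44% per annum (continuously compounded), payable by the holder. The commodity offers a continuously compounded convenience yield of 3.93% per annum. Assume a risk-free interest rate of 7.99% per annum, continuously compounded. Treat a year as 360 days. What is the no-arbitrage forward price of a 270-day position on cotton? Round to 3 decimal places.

Net carry = r + u − y = 0.0799 + 0.0144 − 0.0393 = 0.0550
F = S·e^((r+u−y)T) = 1.262 · e^(0.0550 × 270/360) = 1.262 · e^0.041250
= 1.262 × 1.042113 = $1.315 per pound

$1.315 per pound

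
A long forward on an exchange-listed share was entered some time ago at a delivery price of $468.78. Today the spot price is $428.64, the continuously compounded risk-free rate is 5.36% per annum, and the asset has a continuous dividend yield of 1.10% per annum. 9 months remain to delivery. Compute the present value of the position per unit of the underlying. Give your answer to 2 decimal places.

-$25.19

Current fair forward for the remaining 9 months: F = S·e^((r − q)·T), (r − q) = 0.0536 − 0.0110 = 0.0426
F = 428.64 · e^(0.0426 × 9/12) = 428.64 × 1.032466 = 442.5562
Value of long forward = (F − K)·e^(−rT) = (442.5562 − 468.78) · e^(−0.0536·9/12)
= -26.2238 × 0.960597 = -25.19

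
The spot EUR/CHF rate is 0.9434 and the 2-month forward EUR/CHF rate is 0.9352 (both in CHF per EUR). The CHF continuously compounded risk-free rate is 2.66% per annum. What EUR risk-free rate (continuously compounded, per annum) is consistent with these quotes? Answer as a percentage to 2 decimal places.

7.90%

F = S·e^((r_CHF − r_EUR)T) ⇒ r_EUR = r_CHF − ln(F/S)/T
ln(0.9352/0.9434) = -0.008730; /(2/12) = -0.052380
r_EUR = 0.0266 + 0.052380 = 0.078980
r_EUR = 7.90%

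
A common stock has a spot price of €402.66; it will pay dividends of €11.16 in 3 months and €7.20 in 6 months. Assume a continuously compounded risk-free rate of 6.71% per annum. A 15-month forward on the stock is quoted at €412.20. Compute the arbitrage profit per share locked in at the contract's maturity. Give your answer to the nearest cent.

€6.18 per share

PV(dividends) I = 11.16·e^(−0.0671·3/12) + 7.20·e^(−0.0671·6/12) = 17.9368
Fair forward F* = (S − I)·e^(rT) = (402.66 − 17.9368)·e^0.083875 = 384.7232 × 1.087493 = 418.3838
Market €412.20 < fair 418.3838: forward underpriced → reverse cash-and-carry (short the stock, invest proceeds at r, pay the dividends, go long the forward).
Profit at T = |F_mkt − F*| = |412.20 − 418.3838| = €6.18 per share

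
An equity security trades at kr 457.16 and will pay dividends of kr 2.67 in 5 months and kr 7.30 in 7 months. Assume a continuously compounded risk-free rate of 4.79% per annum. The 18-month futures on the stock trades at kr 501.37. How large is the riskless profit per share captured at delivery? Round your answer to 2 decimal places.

PV(dividends) I = 2.67·e^(−0.0479·5/12) + 7.30·e^(−0.0479·7/12) = 9.7161
Fair futures F* = (S − I)·e^(rT) = (457.16 − 9.7161)·e^0.071850 = 447.4439 × 1.074494 = 480.7758
Market kr 501.37 > fair 480.7758: forward overpriced → cash-and-carry (borrow at r, buy the stock and collect the dividends, short the forward).
Profit at T = |F_mkt − F*| = |501.37 − 480.7758| = kr 20.59 per share

kr 20.59 per share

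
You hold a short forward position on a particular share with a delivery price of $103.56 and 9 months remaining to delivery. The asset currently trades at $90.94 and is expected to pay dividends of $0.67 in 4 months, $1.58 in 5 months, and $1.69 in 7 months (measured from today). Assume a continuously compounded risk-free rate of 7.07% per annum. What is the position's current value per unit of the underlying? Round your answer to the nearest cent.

$11.08

PV(remaining dividends) I = 0.67·e^(−0.0707·4/12) + 1.58·e^(−0.0707·5/12) + 1.69·e^(−0.0707·7/12) = 3.8102
Current forward F = (S − I)·e^(rT) = (90.94 − 3.8102)·e^(0.0707·9/12) = 87.1298 × 1.054456 = 91.8745
Value (long) = (F − K)·e^(−rT) = (91.8745 − 103.56) × 0.948356 = -11.0820
Short position value = −(long value) = $11.08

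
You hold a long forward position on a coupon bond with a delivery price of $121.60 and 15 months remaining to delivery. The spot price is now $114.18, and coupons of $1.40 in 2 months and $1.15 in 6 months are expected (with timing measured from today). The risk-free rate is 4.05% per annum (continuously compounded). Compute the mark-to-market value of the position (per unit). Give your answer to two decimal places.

-$3.93

PV(remaining coupons) I = 1.40·e^(−0.0405·2/12) + 1.15·e^(−0.0405·6/12) = 2.5175
Current forward F = (S − I)·e^(rT) = (114.18 − 2.5175)·e^(0.0405·15/12) = 111.6625 × 1.051928 = 117.4609
Value (long) = (F − K)·e^(−rT) = (117.4609 − 121.60) × 0.950635 = -3.9348
Value = -$3.93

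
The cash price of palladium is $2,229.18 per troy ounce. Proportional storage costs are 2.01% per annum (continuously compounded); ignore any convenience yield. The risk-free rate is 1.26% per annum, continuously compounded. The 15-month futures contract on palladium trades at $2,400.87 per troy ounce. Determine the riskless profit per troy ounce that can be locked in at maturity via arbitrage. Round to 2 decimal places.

Fair futures: F* = S·e^(carry·T), with carry = (r + u) = 0.0126 + 0.0201 = 0.0327
F* = 2229.18 · e^(0.0327 × 15/12) = 2229.18 · e^0.04087500 = 2229.18 × 1.04172188 = $2322.1856
Market $2400.87 > fair $2322.1856: forward overpriced → cash-and-carry (buy spot, short the forward).
At maturity, profit = |F_mkt − F*| = |2400.87 − 2322.1856| = $78.68 per troy ounce

$78.68 per troy ounce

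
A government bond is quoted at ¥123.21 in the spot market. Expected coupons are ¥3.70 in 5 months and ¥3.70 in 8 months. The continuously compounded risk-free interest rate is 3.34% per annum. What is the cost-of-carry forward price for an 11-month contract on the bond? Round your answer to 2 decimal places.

¥119.55

PV(coupons) I = 3.70·e^(−0.0334·5/12) + 3.70·e^(−0.0334·8/12)
I = 3.6489 + 3.6185 = 7.2674
F = (S − I)·e^(rT) = (123.21 − 7.2674) · e^(0.0334·11/12)
= 115.9426 · e^0.030617 = 115.9426 × 1.031091 = ¥119.55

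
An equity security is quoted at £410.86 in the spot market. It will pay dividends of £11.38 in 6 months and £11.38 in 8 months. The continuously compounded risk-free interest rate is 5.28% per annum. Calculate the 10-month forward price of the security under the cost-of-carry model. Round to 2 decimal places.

PV(dividends) I = 11.38·e^(−0.0528·6/12) + 11.38·e^(−0.0528·8/12)
I = 11.0835 + 10.9864 = 22.0699
F = (S − I)·e^(rT) = (410.86 − 22.0699) · e^(0.0528·10/12)
= 388.7901 · e^0.044000 = 388.7901 × 1.044982 = £406.28

£406.28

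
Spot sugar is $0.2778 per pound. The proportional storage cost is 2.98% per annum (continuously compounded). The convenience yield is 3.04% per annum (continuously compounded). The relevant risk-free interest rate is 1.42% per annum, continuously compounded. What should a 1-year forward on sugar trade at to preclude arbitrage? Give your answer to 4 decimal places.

Net carry = r + u − y = 0.0142 + 0.0298 − 0.0304 = 0.0136
F = S·e^((r+u−y)T) = 0.2778 · e^(0.0136 × 1) = 0.2778 · e^0.013600
= 0.2778 × 1.013693 = $0.2816 per pound

$0.2816 per pound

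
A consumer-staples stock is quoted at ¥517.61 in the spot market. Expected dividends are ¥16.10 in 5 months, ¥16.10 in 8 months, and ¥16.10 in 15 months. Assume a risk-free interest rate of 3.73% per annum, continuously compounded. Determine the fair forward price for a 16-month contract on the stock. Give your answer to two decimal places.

PV(dividends) I = 16.10·e^(−0.0373·5/12) + 16.10·e^(−0.0373·8/12) + 16.10·e^(−0.0373·15/12)
I = 15.8517 + 15.7046 + 15.3666 = 46.9229
F = (S − I)·e^(rT) = (517.61 − 46.9229) · e^(0.0373·16/12)
= 470.6871 · e^0.049733 = 470.6871 × 1.050990 = ¥494.69

¥494.69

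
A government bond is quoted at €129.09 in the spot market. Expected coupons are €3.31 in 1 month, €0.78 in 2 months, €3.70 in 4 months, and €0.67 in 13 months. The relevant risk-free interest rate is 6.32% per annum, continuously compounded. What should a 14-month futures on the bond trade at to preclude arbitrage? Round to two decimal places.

€130.02

PV(coupons) I = 3.31·e^(−0.0632·1/12) + 0.78·e^(−0.0632·2/12) + 3.70·e^(−0.0632·4/12) + 0.67·e^(−0.0632·13/12)
I = 3.2926 + 0.7718 + 3.6229 + 0.6257 = 8.3130
F = (S − I)·e^(rT) = (129.09 − 8.3130) · e^(0.0632·14/12)
= 120.7770 · e^0.073733 = 120.7770 × 1.076519 = €130.02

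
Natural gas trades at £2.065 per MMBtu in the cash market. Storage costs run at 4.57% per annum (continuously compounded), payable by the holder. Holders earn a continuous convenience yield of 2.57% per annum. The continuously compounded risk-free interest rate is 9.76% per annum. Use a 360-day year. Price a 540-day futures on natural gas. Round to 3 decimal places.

£2.463 per MMBtu

Net carry = r + u − y = 0.0976 + 0.0457 − 0.0257 = 0.1176
F = S·e^((r+u−y)T) = 2.065 · e^(0.1176 × 540/360) = 2.065 · e^0.176400
= 2.065 × 1.192915 = £2.463 per MMBtu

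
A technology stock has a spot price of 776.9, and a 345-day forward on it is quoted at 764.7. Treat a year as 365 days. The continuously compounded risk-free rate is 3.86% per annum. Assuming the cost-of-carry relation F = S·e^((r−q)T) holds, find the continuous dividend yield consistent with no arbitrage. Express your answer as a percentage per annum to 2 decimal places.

From F = S·e^((r−q)T): (r − q) = ln(F/S)/T
ln(764.7/776.9) = ln(0.984297) = -0.015828
(r − q) = -0.015828 / (345/365) = -0.016746
q = r − ln(F/S)/T = 0.0386 + 0.016746 = 0.055346
q = 5.53%

5.53%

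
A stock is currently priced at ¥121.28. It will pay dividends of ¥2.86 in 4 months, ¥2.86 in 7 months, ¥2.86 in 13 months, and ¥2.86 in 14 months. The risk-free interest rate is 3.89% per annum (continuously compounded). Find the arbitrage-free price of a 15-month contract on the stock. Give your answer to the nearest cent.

¥115.68

PV(dividends) I = 2.86·e^(−0.0389·4/12) + 2.86·e^(−0.0389·7/12) + 2.86·e^(−0.0389·13/12) + 2.86·e^(−0.0389·14/12)
I = 2.8232 + 2.7958 + 2.7420 + 2.7331 = 11.0941
F = (S − I)·e^(rT) = (121.28 − 11.0941) · e^(0.0389·15/12)
= 110.1859 · e^0.048625 = 110.1859 × 1.049827 = ¥115.68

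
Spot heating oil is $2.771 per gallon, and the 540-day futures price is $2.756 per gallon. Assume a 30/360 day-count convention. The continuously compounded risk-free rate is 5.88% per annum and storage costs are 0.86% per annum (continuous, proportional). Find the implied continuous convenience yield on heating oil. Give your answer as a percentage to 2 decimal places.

F = S·e^((r+u−y)T) ⇒ (r+u−y) = ln(F/S)/T
ln(2.756/2.771) = -0.005428; /T ⇒ -0.003619
y = r + u − ln(F/S)/T = 0.0588 + 0.0086 + 0.003619 = 0.071019
y = 7.10%

7.10%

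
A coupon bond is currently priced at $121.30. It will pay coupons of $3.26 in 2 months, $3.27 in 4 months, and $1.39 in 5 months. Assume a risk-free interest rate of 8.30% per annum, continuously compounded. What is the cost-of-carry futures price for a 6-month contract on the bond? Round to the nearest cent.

$118.37

PV(coupons) I = 3.26·e^(−0.0830·2/12) + 3.27·e^(−0.0830·4/12) + 1.39·e^(−0.0830·5/12)
I = 3.2152 + 3.1808 + 1.3428 = 7.7388
F = (S − I)·e^(rT) = (121.30 − 7.7388) · e^(0.0830·6/12)
= 113.5612 · e^0.041500 = 113.5612 × 1.042373 = $118.37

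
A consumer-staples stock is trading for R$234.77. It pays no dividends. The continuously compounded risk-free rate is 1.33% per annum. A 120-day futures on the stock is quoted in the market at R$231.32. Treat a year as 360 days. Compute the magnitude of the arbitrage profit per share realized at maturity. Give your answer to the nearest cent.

Fair futures: F* = S·e^(carry·T), with carry = r = 0.0133
F* = 234.77 · e^(0.0133 × 120/360) = 234.77 · e^0.004433 = 234.77 × 1.004443 = R$235.8131
Market R$231.32 < fair R$235.8131: forward underpriced → reverse cash-and-carry (short spot, go long the forward).
At maturity, profit = |F_mkt − F*| = |231.32 − 235.8131| = R$4.49 per share

R$4.49 per share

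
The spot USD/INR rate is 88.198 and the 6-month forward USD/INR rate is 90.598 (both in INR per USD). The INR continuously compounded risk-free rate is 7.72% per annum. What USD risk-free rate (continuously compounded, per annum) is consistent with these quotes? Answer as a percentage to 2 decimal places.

F = S·e^((r_INR − r_USD)T) ⇒ r_USD = r_INR − ln(F/S)/T
ln(90.598/88.198) = 0.026848; /(6/12) = 0.053696
r_USD = 0.0772 − 0.053696 = 0.023504
r_USD = 2.35%

2.35%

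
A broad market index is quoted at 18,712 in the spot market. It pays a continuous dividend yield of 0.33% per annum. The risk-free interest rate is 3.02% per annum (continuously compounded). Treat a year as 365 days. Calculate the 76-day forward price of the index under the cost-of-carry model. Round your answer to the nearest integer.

18,817

F = S·e^((r − q)T) = 18712 · e^((0.0302 − 0.0033) × 76/365)
= 18712 · e^0.005601 = 18712 × 1.005617
F = 18,817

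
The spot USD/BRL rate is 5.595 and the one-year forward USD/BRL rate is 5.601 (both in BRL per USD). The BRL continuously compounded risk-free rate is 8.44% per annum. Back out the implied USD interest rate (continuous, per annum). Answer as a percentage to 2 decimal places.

F = S·e^((r_BRL − r_USD)T) ⇒ r_USD = r_BRL − ln(F/S)/T
ln(5.601/5.595) = 0.001072; /(12/12) = 0.001072
r_USD = 0.0844 − 0.001072 = 0.083328
r_USD = 8.33%

8.33%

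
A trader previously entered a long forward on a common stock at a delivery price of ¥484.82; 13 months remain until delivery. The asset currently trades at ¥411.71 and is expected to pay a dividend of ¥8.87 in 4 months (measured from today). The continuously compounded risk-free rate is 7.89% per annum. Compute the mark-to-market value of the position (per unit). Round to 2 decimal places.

-¥42.03

PV(remaining dividends) I = 8.87·e^(−0.0789·4/12) = 8.6398
Current forward F = (S − I)·e^(rT) = (411.71 − 8.6398)·e^(0.0789·13/12) = 403.0702 × 1.089234 = 439.0378
Value (long) = (F − K)·e^(−rT) = (439.0378 − 484.82) × 0.918076 = -42.0315
Value = -¥42.03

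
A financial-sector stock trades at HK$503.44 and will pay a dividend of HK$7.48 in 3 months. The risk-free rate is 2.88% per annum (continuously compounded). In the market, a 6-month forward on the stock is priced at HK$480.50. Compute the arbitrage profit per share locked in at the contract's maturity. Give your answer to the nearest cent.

PV(dividends) I = 7.48·e^(−0.0288·3/12) = 7.4263
Fair forward F* = (S − I)·e^(rT) = (503.44 − 7.4263)·e^0.014400 = 496.0137 × 1.014504 = 503.2079
Market HK$480.50 < fair 503.2079: forward underpriced → reverse cash-and-carry (short the stock, invest proceeds at r, pay the dividends, go long the forward).
Profit at T = |F_mkt − F*| = |480.50 − 503.2079| = HK$22.71 per share

HK$22.71 per share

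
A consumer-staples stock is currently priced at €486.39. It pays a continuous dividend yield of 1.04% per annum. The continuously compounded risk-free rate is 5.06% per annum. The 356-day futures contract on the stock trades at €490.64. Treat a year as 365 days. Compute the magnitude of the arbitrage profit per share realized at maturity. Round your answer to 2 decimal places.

€15.20 per share

Fair futures: F* = S·e^(carry·T), with carry = (r − q) = 0.0506 − 0.0104 = 0.0402
F* = 486.39 · e^(0.0402 × 356/365) = 486.39 · e^0.039209 = 486.39 × 1.039988 = €505.8398
Market €490.64 < fair €505.8398: forward underpriced → reverse cash-and-carry (short spot, go long the forward).
At maturity, profit = |F_mkt − F*| = |490.64 − 505.8398| = €15.20 per share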